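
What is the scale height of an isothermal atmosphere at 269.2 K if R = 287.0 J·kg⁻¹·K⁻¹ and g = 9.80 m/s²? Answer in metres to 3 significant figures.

H ≈ 7880 m

The scale height of an isothermal atmosphere is H = RT/g.
H = 287.0 × 269.2 / 9.80 = 77260/9.80 = 7883.7 m.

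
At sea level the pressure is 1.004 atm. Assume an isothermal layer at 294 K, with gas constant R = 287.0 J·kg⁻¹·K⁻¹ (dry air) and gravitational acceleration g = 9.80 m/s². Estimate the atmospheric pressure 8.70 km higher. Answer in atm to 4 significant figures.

Scale height: H = RT/g = 287.0 × 294 / 9.80 = 8610.0 m.
Barometric formula: P = P₀ exp(−z/H).
z/H = 8700.0/8610.0 = 1.0105; exp(−1.0105) = 0.36404.
P = 1.004 × 0.36404 = 0.36550 atm.

P ≈ 0.3655 atm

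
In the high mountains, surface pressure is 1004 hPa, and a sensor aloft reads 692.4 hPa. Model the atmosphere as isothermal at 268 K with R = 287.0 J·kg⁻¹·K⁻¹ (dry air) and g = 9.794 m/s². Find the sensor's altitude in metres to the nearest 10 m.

Scale height: H = RT/g = 287.0 × 268 / 9.794 = 7853.4 m.
Invert the barometric formula: z = H ln(P₀/P).
P₀/P = 1004/692.4 = 1.4500; ln(1.4500) = 0.37156.
z = 7853.4 × 0.37156 = 2918.0 m.

z ≈ 2920 m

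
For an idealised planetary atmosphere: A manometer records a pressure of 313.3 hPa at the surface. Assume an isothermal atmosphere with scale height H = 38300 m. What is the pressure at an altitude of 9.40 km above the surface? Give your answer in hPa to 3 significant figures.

P ≈ 245 hPa

Barometric formula: P = P₀ exp(−z/H).
z/H = 9400.0/38300 = 0.24543; exp(−0.24543) = 0.78237.
P = 313.3 × 0.78237 = 245.12 hPa.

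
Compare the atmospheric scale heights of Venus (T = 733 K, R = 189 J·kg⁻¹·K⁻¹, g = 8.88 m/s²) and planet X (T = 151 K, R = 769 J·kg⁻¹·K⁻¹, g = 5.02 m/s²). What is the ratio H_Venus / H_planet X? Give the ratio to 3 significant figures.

H = RT/g for each body.
H_Venus = 189 × 733 / 8.88 = 15601 m.
H_planet X = 769 × 151 / 5.02 = 23131 m.
H_Venus/H_planet X = 15601/23131 = 0.67446.

H_Venus/H_planet X ≈ 0.674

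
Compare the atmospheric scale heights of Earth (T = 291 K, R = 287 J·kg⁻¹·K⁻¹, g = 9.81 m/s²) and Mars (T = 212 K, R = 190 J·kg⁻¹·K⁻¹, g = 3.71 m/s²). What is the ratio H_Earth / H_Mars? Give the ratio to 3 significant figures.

H = RT/g for each body.
H_Earth = 287 × 291 / 9.81 = 8513.5 m.
H_Mars = 190 × 212 / 3.71 = 10857 m.
H_Earth/H_Mars = 8513.5/10857 = 0.78415.

H_Earth/H_Mars ≈ 0.784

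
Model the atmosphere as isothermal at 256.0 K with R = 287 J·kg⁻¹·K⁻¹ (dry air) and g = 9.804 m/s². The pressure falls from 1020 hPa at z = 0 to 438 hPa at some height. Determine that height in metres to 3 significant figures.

Scale height: H = RT/g = 287 × 256.0 / 9.804 = 7494.1 m.
Invert the barometric formula: z = H ln(P₀/P).
P₀/P = 1020/438 = 2.3288; ln(2.3288) = 0.84535.
z = 7494.1 × 0.84535 = 6335.1 m.

z ≈ 6340 m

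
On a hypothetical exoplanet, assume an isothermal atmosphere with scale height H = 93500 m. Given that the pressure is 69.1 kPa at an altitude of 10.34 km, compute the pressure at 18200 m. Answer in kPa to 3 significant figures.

Between two levels, P₂ = P₁ exp(−Δz/H) with Δz = z₂ − z₁.
Δz = 18200 − 10340 = 7860.0 m; Δz/H = 7860.0/93500 = 0.084064.
P₂ = 69.1 × exp(−0.084064) = 69.1 × 0.91937 = 63.528 kPa.

P ≈ 63.5 kPa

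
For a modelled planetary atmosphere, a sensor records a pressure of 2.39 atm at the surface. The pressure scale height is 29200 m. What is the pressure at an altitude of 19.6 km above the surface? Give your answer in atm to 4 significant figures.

P ≈ 1.221 atm

Barometric formula: P = P₀ exp(−z/H).
z/H = 19600/29200 = 0.67123; exp(−0.67123) = 0.51108.
P = 2.39 × 0.51108 = 1.2215 atm.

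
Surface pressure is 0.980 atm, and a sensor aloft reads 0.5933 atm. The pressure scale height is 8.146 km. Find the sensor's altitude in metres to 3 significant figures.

z ≈ 4090 m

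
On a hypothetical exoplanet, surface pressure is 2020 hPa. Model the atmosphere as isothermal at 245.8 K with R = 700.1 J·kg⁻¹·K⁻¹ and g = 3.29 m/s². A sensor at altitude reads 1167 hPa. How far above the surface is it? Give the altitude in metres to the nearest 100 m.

Scale height: H = RT/g = 700.1 × 245.8 / 3.29 = 52305 m.
Invert the barometric formula: z = H ln(P₀/P).
P₀/P = 2020/1167 = 1.7309; ln(1.7309) = 0.54864.
z = 52305 × 0.54864 = 28697 m.

z ≈ 28700 m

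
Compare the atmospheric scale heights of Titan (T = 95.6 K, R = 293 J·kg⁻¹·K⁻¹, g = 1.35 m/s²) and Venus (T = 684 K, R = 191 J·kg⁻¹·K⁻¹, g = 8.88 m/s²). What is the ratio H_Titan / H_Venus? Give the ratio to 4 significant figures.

H = RT/g for each body.
H_Titan = 293 × 95.6 / 1.35 = 20749 m.
H_Venus = 191 × 684 / 8.88 = 14712 m.
H_Titan/H_Venus = 20749/14712 = 1.4103.

H_Titan/H_Venus ≈ 1.410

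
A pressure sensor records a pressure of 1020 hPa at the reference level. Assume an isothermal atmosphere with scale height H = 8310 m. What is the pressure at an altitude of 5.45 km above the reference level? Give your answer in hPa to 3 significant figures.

Barometric formula: P = P₀ exp(−z/H).
z/H = 5450.0/8310.0 = 0.65584; exp(−0.65584) = 0.51901.
P = 1020 × 0.51901 = 529.39 hPa.

P ≈ 529 hPa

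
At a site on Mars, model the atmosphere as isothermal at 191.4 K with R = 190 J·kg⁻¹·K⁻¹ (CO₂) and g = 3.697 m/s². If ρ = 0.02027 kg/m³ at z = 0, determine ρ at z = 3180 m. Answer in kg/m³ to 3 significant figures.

Scale height: H = RT/g = 190 × 191.4 / 3.697 = 9836.6 m.
In an isothermal atmosphere, density decays like pressure: ρ = ρ₀ exp(−z/H).
z/H = 3180.0/9836.6 = 0.32328; exp(−0.32328) = 0.72377.
ρ = 0.02027 × 0.72377 = 0.014671 kg/m³.

ρ ≈ 0.0147 kg/m³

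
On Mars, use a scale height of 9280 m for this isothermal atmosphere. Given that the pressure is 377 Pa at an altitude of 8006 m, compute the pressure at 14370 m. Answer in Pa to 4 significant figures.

Between two levels, P₂ = P₁ exp(−Δz/H) with Δz = z₂ − z₁.
Δz = 14370 − 8006.0 = 6364.0 m; Δz/H = 6364.0/9280.0 = 0.68578.
P₂ = 377 × exp(−0.68578) = 377 × 0.50370 = 189.89 Pa.

P ≈ 189.9 Pa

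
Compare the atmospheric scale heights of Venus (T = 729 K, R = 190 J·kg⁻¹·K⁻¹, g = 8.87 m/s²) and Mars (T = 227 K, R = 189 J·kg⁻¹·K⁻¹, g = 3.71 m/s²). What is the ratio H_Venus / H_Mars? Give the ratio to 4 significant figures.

H = RT/g for each body.
H_Venus = 190 × 729 / 8.87 = 15616 m.
H_Mars = 189 × 227 / 3.71 = 11564 m.
H_Venus/H_Mars = 15616/11564 = 1.3504.

H_Venus/H_Mars ≈ 1.350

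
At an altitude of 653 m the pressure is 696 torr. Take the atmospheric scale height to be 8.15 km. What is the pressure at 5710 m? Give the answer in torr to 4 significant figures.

Between two levels, P₂ = P₁ exp(−Δz/H) with Δz = z₂ − z₁.
Δz = 5710.0 − 653.00 = 5057.0 m; Δz/H = 5057.0/8150.0 = 0.62049.
P₂ = 696 × exp(−0.62049) = 696 × 0.53768 = 374.23 torr.

P ≈ 374.2 torr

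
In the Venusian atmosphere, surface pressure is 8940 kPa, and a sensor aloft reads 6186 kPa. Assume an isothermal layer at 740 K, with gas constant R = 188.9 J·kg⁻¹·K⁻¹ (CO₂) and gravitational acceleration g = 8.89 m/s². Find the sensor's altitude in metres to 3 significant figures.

z ≈ 5790 m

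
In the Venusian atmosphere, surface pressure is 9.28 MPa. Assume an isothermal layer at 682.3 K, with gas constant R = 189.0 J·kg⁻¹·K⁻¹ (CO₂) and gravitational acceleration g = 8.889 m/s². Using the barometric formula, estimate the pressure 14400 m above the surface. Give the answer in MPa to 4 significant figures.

P ≈ 3.439 MPa

Scale height: H = RT/g = 189.0 × 682.3 / 8.889 = 14507 m.
Barometric formula: P = P₀ exp(−z/H).
z/H = 14400/14507 = 0.99262; exp(−0.99262) = 0.37060.
P = 9.28 × 0.37060 = 3.4392 MPa.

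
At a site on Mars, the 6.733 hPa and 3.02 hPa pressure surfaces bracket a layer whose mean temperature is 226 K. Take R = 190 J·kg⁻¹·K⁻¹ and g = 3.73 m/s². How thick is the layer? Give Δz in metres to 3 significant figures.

Hypsometric equation: Δz = (R T̄/g) ln(P₁/P₂).
R T̄/g = 190 × 226 / 3.73 = 11512 m.
ln(6.733/3.02) = ln(2.2295) = 0.80178.
Δz = 11512 × 0.80178 = 9230.1 m.

Δz ≈ 9230 m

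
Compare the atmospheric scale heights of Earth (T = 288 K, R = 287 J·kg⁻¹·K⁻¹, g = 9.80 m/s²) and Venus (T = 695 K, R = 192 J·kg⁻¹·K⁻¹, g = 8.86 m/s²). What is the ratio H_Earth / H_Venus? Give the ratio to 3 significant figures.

H_Earth/H_Venus ≈ 0.560

H = RT/g for each body.
H_Earth = 287 × 288 / 9.80 = 8434.3 m.
H_Venus = 192 × 695 / 8.86 = 15061 m.
H_Earth/H_Venus = 8434.3/15061 = 0.56001.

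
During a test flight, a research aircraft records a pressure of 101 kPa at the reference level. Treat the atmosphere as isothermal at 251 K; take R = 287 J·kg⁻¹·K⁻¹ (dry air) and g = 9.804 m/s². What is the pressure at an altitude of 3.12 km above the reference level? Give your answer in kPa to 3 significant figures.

Scale height: H = RT/g = 287 × 251 / 9.804 = 7347.7 m.
Barometric formula: P = P₀ exp(−z/H).
z/H = 3120.0/7347.7 = 0.42462; exp(−0.42462) = 0.65402.
P = 101 × 0.65402 = 66.056 kPa.

P ≈ 66.1 kPa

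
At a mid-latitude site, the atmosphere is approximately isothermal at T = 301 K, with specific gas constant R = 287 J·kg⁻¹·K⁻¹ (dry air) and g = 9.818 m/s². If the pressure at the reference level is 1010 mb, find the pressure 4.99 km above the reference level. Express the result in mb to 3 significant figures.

P ≈ 573 mb

Scale height: H = RT/g = 287 × 301 / 9.818 = 8798.8 m.
Barometric formula: P = P₀ exp(−z/H).
z/H = 4990.0/8798.8 = 0.56712; exp(−0.56712) = 0.56716.
P = 1010 × 0.56716 = 572.83 mb.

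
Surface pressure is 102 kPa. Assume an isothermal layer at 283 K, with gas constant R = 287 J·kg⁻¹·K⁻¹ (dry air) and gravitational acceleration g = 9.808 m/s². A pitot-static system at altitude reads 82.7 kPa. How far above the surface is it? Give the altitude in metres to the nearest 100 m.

z ≈ 1700 m

Scale height: H = RT/g = 287 × 283 / 9.808 = 8281.1 m.
Invert the barometric formula: z = H ln(P₀/P).
P₀/P = 102/82.7 = 1.2334; ln(1.2334) = 0.20977.
z = 8281.1 × 0.20977 = 1737.1 m.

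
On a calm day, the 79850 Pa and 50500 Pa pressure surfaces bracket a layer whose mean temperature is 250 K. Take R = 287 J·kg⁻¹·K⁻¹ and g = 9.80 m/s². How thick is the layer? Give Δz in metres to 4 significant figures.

Δz ≈ 3355 m

Hypsometric equation: Δz = (R T̄/g) ln(P₁/P₂).
R T̄/g = 287 × 250 / 9.80 = 7321.4 m.
ln(79850/50500) = ln(1.5812) = 0.45818.
Δz = 7321.4 × 0.45818 = 3354.5 m.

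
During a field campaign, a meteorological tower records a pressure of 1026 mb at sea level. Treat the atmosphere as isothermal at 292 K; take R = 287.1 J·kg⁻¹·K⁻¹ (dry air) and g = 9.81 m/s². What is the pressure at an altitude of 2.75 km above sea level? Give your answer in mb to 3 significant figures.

P ≈ 744 mb

Scale height: H = RT/g = 287.1 × 292 / 9.81 = 8545.7 m.
Barometric formula: P = P₀ exp(−z/H).
z/H = 2750.0/8545.7 = 0.32180; exp(−0.32180) = 0.72484.
P = 1026 × 0.72484 = 743.69 mb.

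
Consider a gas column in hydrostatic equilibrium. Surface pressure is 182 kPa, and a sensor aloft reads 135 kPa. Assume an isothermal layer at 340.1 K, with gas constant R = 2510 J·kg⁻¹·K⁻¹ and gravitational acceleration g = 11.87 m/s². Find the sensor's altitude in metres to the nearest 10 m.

Scale height: H = RT/g = 2510 × 340.1 / 11.87 = 71917 m.
Invert the barometric formula: z = H ln(P₀/P).
P₀/P = 182/135 = 1.3481; ln(1.3481) = 0.29870.
z = 71917 × 0.29870 = 21482 m.

z ≈ 21480 m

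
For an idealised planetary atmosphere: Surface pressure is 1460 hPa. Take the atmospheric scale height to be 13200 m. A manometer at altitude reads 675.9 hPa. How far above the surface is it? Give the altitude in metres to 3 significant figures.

Invert the barometric formula: z = H ln(P₀/P).
P₀/P = 1460/675.9 = 2.1601; ln(2.1601) = 0.77015.
z = 13200 × 0.77015 = 10166 m.

z ≈ 10200 m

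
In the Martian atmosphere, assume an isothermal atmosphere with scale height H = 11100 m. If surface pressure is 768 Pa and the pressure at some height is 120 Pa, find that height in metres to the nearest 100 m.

z ≈ 20600 m

Invert the barometric formula: z = H ln(P₀/P).
P₀/P = 768/120 = 6.4000; ln(6.4000) = 1.8563.
z = 11100 × 1.8563 = 20605 m.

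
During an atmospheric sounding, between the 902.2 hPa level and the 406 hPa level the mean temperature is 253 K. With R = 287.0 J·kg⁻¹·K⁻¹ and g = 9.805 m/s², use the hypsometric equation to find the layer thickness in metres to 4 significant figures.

Δz ≈ 5913 m

Hypsometric equation: Δz = (R T̄/g) ln(P₁/P₂).
R T̄/g = 287.0 × 253 / 9.805 = 7405.5 m.
ln(902.2/406) = ln(2.2222) = 0.79850.
Δz = 7405.5 × 0.79850 = 5913.3 m.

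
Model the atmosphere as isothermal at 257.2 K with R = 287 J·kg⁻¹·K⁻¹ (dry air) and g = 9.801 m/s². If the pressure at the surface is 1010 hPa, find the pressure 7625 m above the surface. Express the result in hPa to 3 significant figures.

P ≈ 367 hPa

Scale height: H = RT/g = 287 × 257.2 / 9.801 = 7531.5 m.
Barometric formula: P = P₀ exp(−z/H).
z/H = 7625.0/7531.5 = 1.0124; exp(−1.0124) = 0.36335.
P = 1010 × 0.36335 = 366.98 hPa.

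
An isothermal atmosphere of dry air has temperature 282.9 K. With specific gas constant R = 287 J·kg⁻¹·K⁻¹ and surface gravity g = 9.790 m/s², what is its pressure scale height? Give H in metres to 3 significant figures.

The scale height of an isothermal atmosphere is H = RT/g.
H = 287 × 282.9 / 9.790 = 81192/9.790 = 8293.4 m.

H ≈ 8290 m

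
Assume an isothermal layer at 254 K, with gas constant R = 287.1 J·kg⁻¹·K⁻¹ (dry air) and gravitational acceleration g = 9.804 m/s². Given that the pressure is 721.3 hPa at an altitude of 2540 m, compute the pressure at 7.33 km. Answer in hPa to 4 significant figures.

Scale height: H = RT/g = 287.1 × 254 / 9.804 = 7438.1 m.
Between two levels, P₂ = P₁ exp(−Δz/H) with Δz = z₂ − z₁.
Δz = 7330.0 − 2540.0 = 4790.0 m; Δz/H = 4790.0/7438.1 = 0.64398.
P₂ = 721.3 × exp(−0.64398) = 721.3 × 0.52520 = 378.83 hPa.

P ≈ 378.8 hPa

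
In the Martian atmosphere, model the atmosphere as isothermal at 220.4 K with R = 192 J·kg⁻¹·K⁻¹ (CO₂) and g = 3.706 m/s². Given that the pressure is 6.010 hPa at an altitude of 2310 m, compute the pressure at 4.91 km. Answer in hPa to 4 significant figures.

P ≈ 4.786 hPa

Scale height: H = RT/g = 192 × 220.4 / 3.706 = 11418 m.
Between two levels, P₂ = P₁ exp(−Δz/H) with Δz = z₂ − z₁.
Δz = 4910.0 − 2310.0 = 2600.0 m; Δz/H = 2600.0/11418 = 0.22771.
P₂ = 6.010 × exp(−0.22771) = 6.010 × 0.79636 = 4.7861 hPa.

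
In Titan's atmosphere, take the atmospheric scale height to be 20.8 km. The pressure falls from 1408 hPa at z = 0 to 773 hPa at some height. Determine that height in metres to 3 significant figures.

z ≈ 12500 m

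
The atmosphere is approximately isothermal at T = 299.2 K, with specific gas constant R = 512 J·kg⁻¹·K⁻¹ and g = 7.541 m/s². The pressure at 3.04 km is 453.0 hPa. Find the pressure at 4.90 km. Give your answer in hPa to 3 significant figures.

Scale height: H = RT/g = 512 × 299.2 / 7.541 = 20314 m.
Between two levels, P₂ = P₁ exp(−Δz/H) with Δz = z₂ − z₁.
Δz = 4900.0 − 3040.0 = 1860.0 m; Δz/H = 1860.0/20314 = 0.091562.
P₂ = 453.0 × exp(−0.091562) = 453.0 × 0.91250 = 413.36 hPa.

P ≈ 413 hPa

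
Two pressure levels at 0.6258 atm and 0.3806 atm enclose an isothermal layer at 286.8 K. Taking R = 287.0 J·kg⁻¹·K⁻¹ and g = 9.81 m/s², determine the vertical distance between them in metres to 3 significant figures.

Δz ≈ 4170 m

Hypsometric equation: Δz = (R T̄/g) ln(P₁/P₂).
R T̄/g = 287.0 × 286.8 / 9.81 = 8390.6 m.
ln(0.6258/0.3806) = ln(1.6442) = 0.49725.
Δz = 8390.6 × 0.49725 = 4172.2 m.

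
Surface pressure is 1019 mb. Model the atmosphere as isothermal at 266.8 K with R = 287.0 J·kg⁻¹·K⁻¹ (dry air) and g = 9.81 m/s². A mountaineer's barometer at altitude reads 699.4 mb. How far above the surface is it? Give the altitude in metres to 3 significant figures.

z ≈ 2940 m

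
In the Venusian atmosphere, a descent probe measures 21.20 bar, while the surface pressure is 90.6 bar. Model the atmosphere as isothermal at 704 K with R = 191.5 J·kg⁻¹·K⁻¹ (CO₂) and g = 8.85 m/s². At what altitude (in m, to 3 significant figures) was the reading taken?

z ≈ 22100 m

Scale height: H = RT/g = 191.5 × 704 / 8.85 = 15233 m.
Invert the barometric formula: z = H ln(P₀/P).
P₀/P = 90.6/21.20 = 4.2736; ln(4.2736) = 1.4525.
z = 15233 × 1.4525 = 22126 m.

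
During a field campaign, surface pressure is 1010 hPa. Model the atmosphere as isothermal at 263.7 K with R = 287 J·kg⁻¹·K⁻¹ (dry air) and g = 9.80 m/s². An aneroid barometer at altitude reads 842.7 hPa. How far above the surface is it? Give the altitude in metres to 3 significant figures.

z ≈ 1400 m

Scale height: H = RT/g = 287 × 263.7 / 9.80 = 7722.6 m.
Invert the barometric formula: z = H ln(P₀/P).
P₀/P = 1010/842.7 = 1.1985; ln(1.1985) = 0.18107.
z = 7722.6 × 0.18107 = 1398.3 m.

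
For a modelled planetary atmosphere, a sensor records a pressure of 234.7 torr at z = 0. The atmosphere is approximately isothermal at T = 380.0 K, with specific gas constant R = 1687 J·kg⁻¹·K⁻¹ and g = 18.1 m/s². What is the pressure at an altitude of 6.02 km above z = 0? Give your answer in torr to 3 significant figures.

Scale height: H = RT/g = 1687 × 380.0 / 18.1 = 35418 m.
Barometric formula: P = P₀ exp(−z/H).
z/H = 6020.0/35418 = 0.16997; exp(−0.16997) = 0.84369.
P = 234.7 × 0.84369 = 198.01 torr.

P ≈ 198 torr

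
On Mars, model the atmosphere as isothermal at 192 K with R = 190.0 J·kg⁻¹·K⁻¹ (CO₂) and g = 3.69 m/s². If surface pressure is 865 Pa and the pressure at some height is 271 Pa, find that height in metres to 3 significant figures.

z ≈ 11500 m

Scale height: H = RT/g = 190.0 × 192 / 3.69 = 9886.2 m.
Invert the barometric formula: z = H ln(P₀/P).
P₀/P = 865/271 = 3.1919; ln(3.1919) = 1.1606.
z = 9886.2 × 1.1606 = 11474 m.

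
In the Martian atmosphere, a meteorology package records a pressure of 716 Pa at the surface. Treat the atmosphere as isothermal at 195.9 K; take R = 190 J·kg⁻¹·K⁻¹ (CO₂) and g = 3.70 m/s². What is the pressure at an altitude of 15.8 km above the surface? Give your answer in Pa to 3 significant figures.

Scale height: H = RT/g = 190 × 195.9 / 3.70 = 10060 m.
Barometric formula: P = P₀ exp(−z/H).
z/H = 15800/10060 = 1.5706; exp(−1.5706) = 0.20792.
P = 716 × 0.20792 = 148.87 Pa.

P ≈ 149 Pa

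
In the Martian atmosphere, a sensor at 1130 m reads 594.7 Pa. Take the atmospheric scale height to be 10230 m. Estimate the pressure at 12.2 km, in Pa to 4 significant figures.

P ≈ 201.5 Pa

Between two levels, P₂ = P₁ exp(−Δz/H) with Δz = z₂ − z₁.
Δz = 12200 − 1130.0 = 11070 m; Δz/H = 11070/10230 = 1.0821.
P₂ = 594.7 × exp(−1.0821) = 594.7 × 0.33888 = 201.53 Pa.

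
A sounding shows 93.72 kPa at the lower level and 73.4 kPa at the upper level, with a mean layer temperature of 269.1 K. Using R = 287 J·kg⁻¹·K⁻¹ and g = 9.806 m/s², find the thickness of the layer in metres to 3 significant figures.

Hypsometric equation: Δz = (R T̄/g) ln(P₁/P₂).
R T̄/g = 287 × 269.1 / 9.806 = 7876.0 m.
ln(93.72/73.4) = ln(1.2768) = 0.24436.
Δz = 7876.0 × 0.24436 = 1924.6 m.

Δz ≈ 1920 m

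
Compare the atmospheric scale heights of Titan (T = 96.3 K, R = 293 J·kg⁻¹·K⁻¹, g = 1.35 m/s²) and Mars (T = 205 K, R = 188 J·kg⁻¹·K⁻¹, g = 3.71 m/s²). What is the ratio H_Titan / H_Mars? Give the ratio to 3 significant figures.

H = RT/g for each body.
H_Titan = 293 × 96.3 / 1.35 = 20901 m.
H_Mars = 188 × 205 / 3.71 = 10388 m.
H_Titan/H_Mars = 20901/10388 = 2.0120.

H_Titan/H_Mars ≈ 2.01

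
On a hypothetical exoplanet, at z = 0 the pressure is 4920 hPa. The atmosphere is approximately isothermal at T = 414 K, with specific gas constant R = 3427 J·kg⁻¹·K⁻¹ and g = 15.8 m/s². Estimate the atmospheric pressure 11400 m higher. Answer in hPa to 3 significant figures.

P ≈ 4330 hPa

Scale height: H = RT/g = 3427 × 414 / 15.8 = 89796 m.
Barometric formula: P = P₀ exp(−z/H).
z/H = 11400/89796 = 0.12695; exp(−0.12695) = 0.88078.
P = 4920 × 0.88078 = 4333.4 hPa.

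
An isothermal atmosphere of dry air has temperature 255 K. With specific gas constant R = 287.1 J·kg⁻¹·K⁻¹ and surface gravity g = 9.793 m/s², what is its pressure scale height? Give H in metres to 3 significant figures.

The scale height of an isothermal atmosphere is H = RT/g.
H = 287.1 × 255 / 9.793 = 73210/9.793 = 7475.7 m.

H ≈ 7480 m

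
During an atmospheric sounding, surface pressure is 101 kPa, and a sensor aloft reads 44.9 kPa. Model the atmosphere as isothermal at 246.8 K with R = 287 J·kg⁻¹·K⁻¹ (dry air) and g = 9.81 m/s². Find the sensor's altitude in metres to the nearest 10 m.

z ≈ 5850 m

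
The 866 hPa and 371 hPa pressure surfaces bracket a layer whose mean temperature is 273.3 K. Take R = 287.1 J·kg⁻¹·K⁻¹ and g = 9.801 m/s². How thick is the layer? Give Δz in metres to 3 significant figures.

Hypsometric equation: Δz = (R T̄/g) ln(P₁/P₂).
R T̄/g = 287.1 × 273.3 / 9.801 = 8005.8 m.
ln(866/371) = ln(2.3342) = 0.84767.
Δz = 8005.8 × 0.84767 = 6786.3 m.

Δz ≈ 6790 m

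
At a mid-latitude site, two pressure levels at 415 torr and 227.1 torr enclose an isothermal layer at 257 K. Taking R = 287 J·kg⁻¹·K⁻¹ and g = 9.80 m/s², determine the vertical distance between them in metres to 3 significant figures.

Δz ≈ 4540 m

Hypsometric equation: Δz = (R T̄/g) ln(P₁/P₂).
R T̄/g = 287 × 257 / 9.80 = 7526.4 m.
ln(415/227.1) = ln(1.8274) = 0.60289.
Δz = 7526.4 × 0.60289 = 4537.6 m.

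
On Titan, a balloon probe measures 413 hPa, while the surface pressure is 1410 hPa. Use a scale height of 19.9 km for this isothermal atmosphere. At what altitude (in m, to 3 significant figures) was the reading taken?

z ≈ 24400 m

Invert the barometric formula: z = H ln(P₀/P).
P₀/P = 1410/413 = 3.4140; ln(3.4140) = 1.2279.
z = 19900 × 1.2279 = 24435 m.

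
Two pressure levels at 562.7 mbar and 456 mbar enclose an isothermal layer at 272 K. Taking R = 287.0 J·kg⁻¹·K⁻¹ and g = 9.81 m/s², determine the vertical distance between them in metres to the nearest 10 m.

Hypsometric equation: Δz = (R T̄/g) ln(P₁/P₂).
R T̄/g = 287.0 × 272 / 9.81 = 7957.6 m.
ln(562.7/456) = ln(1.2340) = 0.21026.
Δz = 7957.6 × 0.21026 = 1673.2 m.

Δz ≈ 1670 m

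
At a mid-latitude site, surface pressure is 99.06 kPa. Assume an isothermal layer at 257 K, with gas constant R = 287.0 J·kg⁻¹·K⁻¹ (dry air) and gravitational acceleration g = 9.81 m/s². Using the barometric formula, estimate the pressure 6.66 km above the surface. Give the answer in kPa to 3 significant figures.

P ≈ 40.9 kPa

Scale height: H = RT/g = 287.0 × 257 / 9.81 = 7518.8 m.
Barometric formula: P = P₀ exp(−z/H).
z/H = 6660.0/7518.8 = 0.88578; exp(−0.88578) = 0.41239.
P = 99.06 × 0.41239 = 40.851 kPa.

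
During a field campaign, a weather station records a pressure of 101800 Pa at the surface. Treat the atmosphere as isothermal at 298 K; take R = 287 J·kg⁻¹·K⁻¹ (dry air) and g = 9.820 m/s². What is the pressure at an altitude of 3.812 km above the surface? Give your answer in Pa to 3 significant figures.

Scale height: H = RT/g = 287 × 298 / 9.820 = 8709.4 m.
Barometric formula: P = P₀ exp(−z/H).
z/H = 3812.0/8709.4 = 0.43769; exp(−0.43769) = 0.64553.
P = 101800 × 0.64553 = 65715 Pa.

P ≈ 65700 Pa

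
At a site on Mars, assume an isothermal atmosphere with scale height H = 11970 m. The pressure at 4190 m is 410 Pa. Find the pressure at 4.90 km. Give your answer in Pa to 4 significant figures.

P ≈ 386.4 Pa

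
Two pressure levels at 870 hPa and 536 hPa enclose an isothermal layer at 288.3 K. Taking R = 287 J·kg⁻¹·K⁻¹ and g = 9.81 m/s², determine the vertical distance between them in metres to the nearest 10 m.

Hypsometric equation: Δz = (R T̄/g) ln(P₁/P₂).
R T̄/g = 287 × 288.3 / 9.81 = 8434.5 m.
ln(870/536) = ln(1.6231) = 0.48434.
Δz = 8434.5 × 0.48434 = 4085.2 m.

Δz ≈ 4090 m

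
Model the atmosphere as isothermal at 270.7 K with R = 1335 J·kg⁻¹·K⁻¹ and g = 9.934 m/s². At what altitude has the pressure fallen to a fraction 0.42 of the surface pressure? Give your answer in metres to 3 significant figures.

Scale height: H = RT/g = 1335 × 270.7 / 9.934 = 36379 m.
Set P/P₀ = exp(−z/H) = 0.42, so z = −H ln(0.42).
−ln(0.42) = 0.86750; z = 36379 × 0.86750 = 31559 m.

z ≈ 31600 m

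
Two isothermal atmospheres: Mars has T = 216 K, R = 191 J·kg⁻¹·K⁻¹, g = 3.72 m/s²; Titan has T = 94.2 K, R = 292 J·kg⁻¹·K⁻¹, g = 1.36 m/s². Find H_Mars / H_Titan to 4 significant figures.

H_Mars/H_Titan ≈ 0.5483

H = RT/g for each body.
H_Mars = 191 × 216 / 3.72 = 11090 m.
H_Titan = 292 × 94.2 / 1.36 = 20225 m.
H_Mars/H_Titan = 11090/20225 = 0.54833.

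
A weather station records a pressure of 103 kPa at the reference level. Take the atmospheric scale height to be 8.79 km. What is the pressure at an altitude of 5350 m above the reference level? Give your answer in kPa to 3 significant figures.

P ≈ 56.0 kPa

Barometric formula: P = P₀ exp(−z/H).
z/H = 5350.0/8790.0 = 0.60865; exp(−0.60865) = 0.54408.
P = 103 × 0.54408 = 56.040 kPa.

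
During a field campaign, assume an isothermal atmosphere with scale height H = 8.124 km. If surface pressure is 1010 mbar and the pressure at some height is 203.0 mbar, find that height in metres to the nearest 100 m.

z ≈ 13000 m

Invert the barometric formula: z = H ln(P₀/P).
P₀/P = 1010/203.0 = 4.9754; ln(4.9754) = 1.6045.
z = 8124.0 × 1.6045 = 13035 m.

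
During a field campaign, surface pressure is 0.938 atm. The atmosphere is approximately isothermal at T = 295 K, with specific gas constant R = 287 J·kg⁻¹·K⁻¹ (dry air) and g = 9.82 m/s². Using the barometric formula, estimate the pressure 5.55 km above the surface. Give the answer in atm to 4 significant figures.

P ≈ 0.4928 atm

Scale height: H = RT/g = 287 × 295 / 9.82 = 8621.7 m.
Barometric formula: P = P₀ exp(−z/H).
z/H = 5550.0/8621.7 = 0.64372; exp(−0.64372) = 0.52533.
P = 0.938 × 0.52533 = 0.49276 atm.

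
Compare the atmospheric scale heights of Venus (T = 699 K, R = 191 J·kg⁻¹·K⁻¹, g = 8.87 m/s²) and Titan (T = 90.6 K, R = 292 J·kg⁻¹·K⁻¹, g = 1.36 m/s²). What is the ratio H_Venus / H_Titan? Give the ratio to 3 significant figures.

H_Venus/H_Titan ≈ 0.774

H = RT/g for each body.
H_Venus = 191 × 699 / 8.87 = 15052 m.
H_Titan = 292 × 90.6 / 1.36 = 19452 m.
H_Venus/H_Titan = 15052/19452 = 0.77380.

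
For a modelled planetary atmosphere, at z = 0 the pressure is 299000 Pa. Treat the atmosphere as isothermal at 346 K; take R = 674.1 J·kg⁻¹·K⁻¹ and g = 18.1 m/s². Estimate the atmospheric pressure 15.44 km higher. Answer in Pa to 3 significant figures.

P ≈ 90200 Pa

Scale height: H = RT/g = 674.1 × 346 / 18.1 = 12886 m.
Barometric formula: P = P₀ exp(−z/H).
z/H = 15440/12886 = 1.1982; exp(−1.1982) = 0.30174.
P = 299000 × 0.30174 = 90220 Pa.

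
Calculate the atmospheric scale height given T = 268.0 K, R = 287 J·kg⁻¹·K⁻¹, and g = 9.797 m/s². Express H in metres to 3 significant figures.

H ≈ 7850 m

The scale height of an isothermal atmosphere is H = RT/g.
H = 287 × 268.0 / 9.797 = 76916/9.797 = 7851.0 m.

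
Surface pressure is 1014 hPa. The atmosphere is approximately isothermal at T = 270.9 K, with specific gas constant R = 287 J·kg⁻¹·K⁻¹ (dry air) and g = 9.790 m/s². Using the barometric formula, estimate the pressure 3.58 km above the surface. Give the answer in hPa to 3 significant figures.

P ≈ 646 hPa

Scale height: H = RT/g = 287 × 270.9 / 9.790 = 7941.6 m.
Barometric formula: P = P₀ exp(−z/H).
z/H = 3580.0/7941.6 = 0.45079; exp(−0.45079) = 0.63712.
P = 1014 × 0.63712 = 646.04 hPa.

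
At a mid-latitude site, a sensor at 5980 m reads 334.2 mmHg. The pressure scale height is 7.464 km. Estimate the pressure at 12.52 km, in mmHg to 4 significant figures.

Between two levels, P₂ = P₁ exp(−Δz/H) with Δz = z₂ − z₁.
Δz = 12520 − 5980.0 = 6540.0 m; Δz/H = 6540.0/7464.0 = 0.87621.
P₂ = 334.2 × exp(−0.87621) = 334.2 × 0.41636 = 139.15 mmHg.

P ≈ 139.1 mmHg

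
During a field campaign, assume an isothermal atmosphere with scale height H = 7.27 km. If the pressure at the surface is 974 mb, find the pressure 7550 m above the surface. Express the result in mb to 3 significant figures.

P ≈ 345 mb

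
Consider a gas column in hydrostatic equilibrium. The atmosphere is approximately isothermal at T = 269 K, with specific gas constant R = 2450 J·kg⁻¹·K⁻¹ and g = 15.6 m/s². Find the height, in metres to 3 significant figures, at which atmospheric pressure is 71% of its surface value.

z ≈ 14500 m

Scale height: H = RT/g = 2450 × 269 / 15.6 = 42247 m.
Set P/P₀ = exp(−z/H) = 0.71, so z = −H ln(0.71).
−ln(0.71) = 0.34249; z = 42247 × 0.34249 = 14469 m.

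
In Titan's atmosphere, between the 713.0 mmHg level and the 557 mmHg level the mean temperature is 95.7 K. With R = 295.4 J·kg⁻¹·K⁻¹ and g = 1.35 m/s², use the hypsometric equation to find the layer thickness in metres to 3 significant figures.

Δz ≈ 5170 m

Hypsometric equation: Δz = (R T̄/g) ln(P₁/P₂).
R T̄/g = 295.4 × 95.7 / 1.35 = 20941 m.
ln(713.0/557) = ln(1.2801) = 0.24694.
Δz = 20941 × 0.24694 = 5171.2 m.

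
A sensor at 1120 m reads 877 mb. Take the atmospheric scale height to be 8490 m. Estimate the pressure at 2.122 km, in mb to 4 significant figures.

P ≈ 779.4 mb

Between two levels, P₂ = P₁ exp(−Δz/H) with Δz = z₂ − z₁.
Δz = 2122.0 − 1120.0 = 1002.0 m; Δz/H = 1002.0/8490.0 = 0.11802.
P₂ = 877 × exp(−0.11802) = 877 × 0.88868 = 779.37 mb.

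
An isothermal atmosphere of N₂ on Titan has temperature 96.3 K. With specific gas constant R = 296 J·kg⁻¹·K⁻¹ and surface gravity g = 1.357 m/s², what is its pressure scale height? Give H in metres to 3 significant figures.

H ≈ 21000 m

The scale height of an isothermal atmosphere is H = RT/g.
H = 296 × 96.3 / 1.357 = 28505/1.357 = 21006 m.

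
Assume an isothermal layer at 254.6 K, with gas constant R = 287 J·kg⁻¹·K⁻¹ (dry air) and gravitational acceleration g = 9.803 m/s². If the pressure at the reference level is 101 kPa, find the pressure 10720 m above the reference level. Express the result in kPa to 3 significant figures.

Scale height: H = RT/g = 287 × 254.6 / 9.803 = 7453.9 m.
Barometric formula: P = P₀ exp(−z/H).
z/H = 10720/7453.9 = 1.4382; exp(−1.4382) = 0.23735.
P = 101 × 0.23735 = 23.972 kPa.

P ≈ 24.0 kPa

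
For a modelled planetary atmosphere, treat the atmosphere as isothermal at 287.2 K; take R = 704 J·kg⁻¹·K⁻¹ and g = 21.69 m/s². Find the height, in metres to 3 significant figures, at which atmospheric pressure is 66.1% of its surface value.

z ≈ 3860 m

Scale height: H = RT/g = 704 × 287.2 / 21.69 = 9321.8 m.
Set P/P₀ = exp(−z/H) = 0.661, so z = −H ln(0.661).
−ln(0.661) = 0.41400; z = 9321.8 × 0.41400 = 3859.2 m.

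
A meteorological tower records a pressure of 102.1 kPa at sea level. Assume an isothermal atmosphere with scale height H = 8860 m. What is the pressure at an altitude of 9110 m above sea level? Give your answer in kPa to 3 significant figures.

P ≈ 36.5 kPa

Barometric formula: P = P₀ exp(−z/H).
z/H = 9110.0/8860.0 = 1.0282; exp(−1.0282) = 0.35765.
P = 102.1 × 0.35765 = 36.516 kPa.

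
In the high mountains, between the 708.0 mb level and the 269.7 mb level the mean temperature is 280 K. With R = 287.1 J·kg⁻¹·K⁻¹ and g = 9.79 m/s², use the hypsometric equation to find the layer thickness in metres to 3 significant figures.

Hypsometric equation: Δz = (R T̄/g) ln(P₁/P₂).
R T̄/g = 287.1 × 280 / 9.79 = 8211.2 m.
ln(708.0/269.7) = ln(2.6251) = 0.96512.
Δz = 8211.2 × 0.96512 = 7924.8 m.

Δz ≈ 7920 m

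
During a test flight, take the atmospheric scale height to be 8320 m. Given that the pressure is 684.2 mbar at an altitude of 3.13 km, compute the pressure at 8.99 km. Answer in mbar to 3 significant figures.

P ≈ 338 mbar

Between two levels, P₂ = P₁ exp(−Δz/H) with Δz = z₂ − z₁.
Δz = 8990.0 − 3130.0 = 5860.0 m; Δz/H = 5860.0/8320.0 = 0.70433.
P₂ = 684.2 × exp(−0.70433) = 684.2 × 0.49444 = 338.30 mbar.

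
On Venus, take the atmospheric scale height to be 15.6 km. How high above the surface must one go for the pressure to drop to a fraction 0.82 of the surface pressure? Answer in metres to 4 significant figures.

Set P/P₀ = exp(−z/H) = 0.82, so z = −H ln(0.82).
−ln(0.82) = 0.19845; z = 15600 × 0.19845 = 3095.8 m.

z ≈ 3096 m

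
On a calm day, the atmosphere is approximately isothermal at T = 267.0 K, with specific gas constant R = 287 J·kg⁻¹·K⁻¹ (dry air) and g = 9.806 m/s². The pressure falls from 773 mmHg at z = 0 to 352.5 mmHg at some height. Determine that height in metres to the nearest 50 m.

Scale height: H = RT/g = 287 × 267.0 / 9.806 = 7814.5 m.
Invert the barometric formula: z = H ln(P₀/P).
P₀/P = 773/352.5 = 2.1929; ln(2.1929) = 0.78522.
z = 7814.5 × 0.78522 = 6136.1 m.

z ≈ 6150 m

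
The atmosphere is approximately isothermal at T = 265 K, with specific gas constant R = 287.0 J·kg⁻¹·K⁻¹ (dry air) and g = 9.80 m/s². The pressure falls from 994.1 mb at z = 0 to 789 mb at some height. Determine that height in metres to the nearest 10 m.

z ≈ 1790 m

Scale height: H = RT/g = 287.0 × 265 / 9.80 = 7760.7 m.
Invert the barometric formula: z = H ln(P₀/P).
P₀/P = 994.1/789 = 1.2599; ln(1.2599) = 0.23103.
z = 7760.7 × 0.23103 = 1793.0 m.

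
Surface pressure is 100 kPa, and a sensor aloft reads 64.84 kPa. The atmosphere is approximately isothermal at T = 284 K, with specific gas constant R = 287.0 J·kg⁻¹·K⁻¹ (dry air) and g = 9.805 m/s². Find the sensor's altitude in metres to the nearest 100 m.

Scale height: H = RT/g = 287.0 × 284 / 9.805 = 8312.9 m.
Invert the barometric formula: z = H ln(P₀/P).
P₀/P = 100/64.84 = 1.5423; ln(1.5423) = 0.43327.
z = 8312.9 × 0.43327 = 3601.7 m.

z ≈ 3600 m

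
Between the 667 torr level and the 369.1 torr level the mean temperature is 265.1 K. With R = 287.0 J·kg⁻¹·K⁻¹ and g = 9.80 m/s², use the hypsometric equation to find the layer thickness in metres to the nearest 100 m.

Hypsometric equation: Δz = (R T̄/g) ln(P₁/P₂).
R T̄/g = 287.0 × 265.1 / 9.80 = 7763.6 m.
ln(667/369.1) = ln(1.8071) = 0.59172.
Δz = 7763.6 × 0.59172 = 4593.9 m.

Δz ≈ 4600 m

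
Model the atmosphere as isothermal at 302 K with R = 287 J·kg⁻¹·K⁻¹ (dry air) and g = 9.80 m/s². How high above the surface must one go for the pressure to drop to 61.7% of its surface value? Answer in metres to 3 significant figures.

z ≈ 4270 m

Scale height: H = RT/g = 287 × 302 / 9.80 = 8844.3 m.
Set P/P₀ = exp(−z/H) = 0.617, so z = −H ln(0.617).
−ln(0.617) = 0.48289; z = 8844.3 × 0.48289 = 4270.8 m.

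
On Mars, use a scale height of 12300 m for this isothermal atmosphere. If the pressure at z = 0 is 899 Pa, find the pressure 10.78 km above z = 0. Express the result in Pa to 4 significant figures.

P ≈ 374.2 Pa

Barometric formula: P = P₀ exp(−z/H).
z/H = 10780/12300 = 0.87642; exp(−0.87642) = 0.41627.
P = 899 × 0.41627 = 374.23 Pa.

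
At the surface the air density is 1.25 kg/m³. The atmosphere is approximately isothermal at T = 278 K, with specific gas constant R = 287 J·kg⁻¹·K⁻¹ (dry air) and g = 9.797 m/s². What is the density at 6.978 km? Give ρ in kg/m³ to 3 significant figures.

Scale height: H = RT/g = 287 × 278 / 9.797 = 8143.9 m.
In an isothermal atmosphere, density decays like pressure: ρ = ρ₀ exp(−z/H).
z/H = 6978.0/8143.9 = 0.85684; exp(−0.85684) = 0.42450.
ρ = 1.25 × 0.42450 = 0.53063 kg/m³.

ρ ≈ 0.531 kg/m³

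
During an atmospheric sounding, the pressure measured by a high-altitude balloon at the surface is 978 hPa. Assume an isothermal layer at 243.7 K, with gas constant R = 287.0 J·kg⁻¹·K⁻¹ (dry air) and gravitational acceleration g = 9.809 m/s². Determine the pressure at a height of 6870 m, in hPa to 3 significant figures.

Scale height: H = RT/g = 287.0 × 243.7 / 9.809 = 7130.4 m.
Barometric formula: P = P₀ exp(−z/H).
z/H = 6870.0/7130.4 = 0.96348; exp(−0.96348) = 0.38156.
P = 978 × 0.38156 = 373.17 hPa.

P ≈ 373 hPa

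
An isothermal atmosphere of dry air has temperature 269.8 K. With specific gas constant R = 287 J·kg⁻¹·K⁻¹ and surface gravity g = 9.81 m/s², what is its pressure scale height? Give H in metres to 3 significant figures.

The scale height of an isothermal atmosphere is H = RT/g.
H = 287 × 269.8 / 9.81 = 77433/9.81 = 7893.3 m.

H ≈ 7890 m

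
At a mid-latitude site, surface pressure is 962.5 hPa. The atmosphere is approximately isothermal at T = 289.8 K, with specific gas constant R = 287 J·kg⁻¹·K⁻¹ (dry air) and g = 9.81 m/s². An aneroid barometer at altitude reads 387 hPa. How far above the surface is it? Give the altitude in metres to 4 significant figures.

Scale height: H = RT/g = 287 × 289.8 / 9.81 = 8478.3 m.
Invert the barometric formula: z = H ln(P₀/P).
P₀/P = 962.5/387 = 2.4871; ln(2.4871) = 0.91112.
z = 8478.3 × 0.91112 = 7724.7 m.

z ≈ 7725 m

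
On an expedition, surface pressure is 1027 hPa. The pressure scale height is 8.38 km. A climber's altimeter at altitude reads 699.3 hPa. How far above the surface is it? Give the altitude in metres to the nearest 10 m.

Invert the barometric formula: z = H ln(P₀/P).
P₀/P = 1027/699.3 = 1.4686; ln(1.4686) = 0.38431.
z = 8380.0 × 0.38431 = 3220.5 m.

z ≈ 3220 m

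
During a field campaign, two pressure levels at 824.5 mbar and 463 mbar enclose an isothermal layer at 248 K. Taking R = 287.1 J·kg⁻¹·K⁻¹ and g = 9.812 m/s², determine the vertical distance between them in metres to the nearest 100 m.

Hypsometric equation: Δz = (R T̄/g) ln(P₁/P₂).
R T̄/g = 287.1 × 248 / 9.812 = 7256.5 m.
ln(824.5/463) = ln(1.7808) = 0.57706.
Δz = 7256.5 × 0.57706 = 4187.4 m.

Δz ≈ 4200 m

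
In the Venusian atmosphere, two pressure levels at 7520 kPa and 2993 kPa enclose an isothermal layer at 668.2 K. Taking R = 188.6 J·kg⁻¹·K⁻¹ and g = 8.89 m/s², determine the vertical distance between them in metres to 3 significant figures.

Δz ≈ 13100 m

Hypsometric equation: Δz = (R T̄/g) ln(P₁/P₂).
R T̄/g = 188.6 × 668.2 / 8.89 = 14176 m.
ln(7520/2993) = ln(2.5125) = 0.92128.
Δz = 14176 × 0.92128 = 13060 m.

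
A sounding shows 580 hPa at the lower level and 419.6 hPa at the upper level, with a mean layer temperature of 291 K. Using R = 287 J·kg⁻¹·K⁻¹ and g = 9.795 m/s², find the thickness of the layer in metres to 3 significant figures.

Δz ≈ 2760 m

Hypsometric equation: Δz = (R T̄/g) ln(P₁/P₂).
R T̄/g = 287 × 291 / 9.795 = 8526.5 m.
ln(580/419.6) = ln(1.3823) = 0.32375.
Δz = 8526.5 × 0.32375 = 2760.5 m.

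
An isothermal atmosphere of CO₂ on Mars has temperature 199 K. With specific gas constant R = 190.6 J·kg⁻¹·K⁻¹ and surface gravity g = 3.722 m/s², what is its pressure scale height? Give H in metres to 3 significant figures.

H ≈ 10200 m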